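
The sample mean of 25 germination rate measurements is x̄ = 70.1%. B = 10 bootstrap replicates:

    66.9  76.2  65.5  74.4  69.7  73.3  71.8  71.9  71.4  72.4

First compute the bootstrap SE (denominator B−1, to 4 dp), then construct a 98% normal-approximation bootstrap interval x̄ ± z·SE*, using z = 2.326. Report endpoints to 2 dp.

(62.54, 77.66)

Mean of replicates = 71.3500; sum of squared deviations = 94.9850; SE* = √(94.9850/9) = 3.2487
Margin = 2.326 × 3.2487 = 7.556
Interval: 70.1 ± 7.556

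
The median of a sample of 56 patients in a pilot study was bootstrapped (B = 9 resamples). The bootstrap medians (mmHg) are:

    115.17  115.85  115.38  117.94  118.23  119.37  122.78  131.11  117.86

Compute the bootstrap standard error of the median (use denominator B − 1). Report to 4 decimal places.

SE* = 5.0123

Bootstrap SE is the standard deviation of the 9 replicate medians.
Mean of replicates: (115.17 + 115.85 + 115.38 + 117.94 + 118.23 + 119.37 + 122.78 + 131.11 + 117.86) / 9 = 1073.69000 / 9 = 119.29889
Sum of squared deviations: (−4.12889)² + (−3.44889)² + (−3.91889)² + (−1.35889)² + (−1.06889)² + (+0.07111)² + (+3.48111)² + (+11.81111)² + (−1.43889)² = 200.98529
Variance = 200.98529 / 8 = 25.12316
SE* = √25.12316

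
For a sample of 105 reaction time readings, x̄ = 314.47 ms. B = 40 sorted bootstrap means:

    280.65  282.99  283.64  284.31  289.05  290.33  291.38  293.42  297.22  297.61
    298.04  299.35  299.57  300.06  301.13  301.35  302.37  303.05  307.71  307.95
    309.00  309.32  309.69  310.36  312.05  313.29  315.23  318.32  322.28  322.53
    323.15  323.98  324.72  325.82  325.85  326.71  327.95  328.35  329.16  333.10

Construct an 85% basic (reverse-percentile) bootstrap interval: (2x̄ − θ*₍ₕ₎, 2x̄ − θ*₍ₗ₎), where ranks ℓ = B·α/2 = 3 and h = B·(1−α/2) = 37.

Percentile endpoints at ranks 3 and 37: θ*₍3₎ = 283.64, θ*₍37₎ = 327.95.
Basic interval reflects these around x̄:
  lower = 2 × 314.47 − 327.95 = 300.99
  upper = 2 × 314.47 − 283.64 = 345.30

(300.99, 345.30)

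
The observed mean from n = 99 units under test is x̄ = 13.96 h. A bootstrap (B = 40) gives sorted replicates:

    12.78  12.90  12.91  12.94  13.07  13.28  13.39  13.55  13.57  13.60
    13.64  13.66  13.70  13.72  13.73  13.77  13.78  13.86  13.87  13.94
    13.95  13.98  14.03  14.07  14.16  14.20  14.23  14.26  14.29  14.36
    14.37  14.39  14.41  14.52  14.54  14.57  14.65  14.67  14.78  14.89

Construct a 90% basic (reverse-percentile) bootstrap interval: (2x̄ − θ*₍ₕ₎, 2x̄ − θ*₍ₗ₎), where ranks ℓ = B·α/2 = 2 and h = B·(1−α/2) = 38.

(13.25, 15.02)

Percentile endpoints at ranks 2 and 38: θ*₍2₎ = 12.90, θ*₍38₎ = 14.67.
Basic interval reflects these around x̄:
  lower = 2 × 13.96 − 14.67 = 13.25
  upper = 2 × 13.96 − 12.90 = 15.02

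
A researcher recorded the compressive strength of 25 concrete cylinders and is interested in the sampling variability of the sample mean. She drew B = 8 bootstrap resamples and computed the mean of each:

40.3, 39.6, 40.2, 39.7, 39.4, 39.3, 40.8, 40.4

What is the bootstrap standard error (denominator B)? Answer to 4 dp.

Bootstrap SE is the standard deviation of the 8 replicate means.
Mean of replicates: (40.3 + 39.6 + 40.2 + 39.7 + 39.4 + 39.3 + 40.8 + 40.4) / 8 = 319.70000 / 8 = 39.96250
Sum of squared deviations: (+0.33750)² + (−0.36250)² + (+0.23750)² + (−0.26250)² + (−0.56250)² + (−0.66250)² + (+0.83750)² + (+0.43750)² = 2.01875
Variance = 2.01875 / 8 = 0.25234
SE* = √0.25234

SE* = 0.5023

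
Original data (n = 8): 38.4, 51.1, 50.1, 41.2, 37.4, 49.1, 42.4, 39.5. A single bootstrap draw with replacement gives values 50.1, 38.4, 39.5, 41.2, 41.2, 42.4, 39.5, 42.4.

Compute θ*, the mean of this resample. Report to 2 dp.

Mean = (50.1 + 38.4 + 39.5 + 41.2 + 41.2 + 42.4 + 39.5 + 42.4) / 8 = 334.70 / 8 = 41.84

θ* = 41.84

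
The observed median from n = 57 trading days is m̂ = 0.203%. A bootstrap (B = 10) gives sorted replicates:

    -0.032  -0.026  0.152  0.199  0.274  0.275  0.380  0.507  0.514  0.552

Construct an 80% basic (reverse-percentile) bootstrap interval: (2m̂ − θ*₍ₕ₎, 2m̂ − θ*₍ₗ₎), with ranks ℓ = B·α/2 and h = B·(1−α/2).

(-0.108, 0.438)

Percentile endpoints at ranks 1 and 9: θ*₍1₎ = -0.032, θ*₍9₎ = 0.514.
Basic interval reflects these around m̂:
  lower = 2 × 0.203 − 0.514 = -0.108
  upper = 2 × 0.203 − -0.032 = 0.438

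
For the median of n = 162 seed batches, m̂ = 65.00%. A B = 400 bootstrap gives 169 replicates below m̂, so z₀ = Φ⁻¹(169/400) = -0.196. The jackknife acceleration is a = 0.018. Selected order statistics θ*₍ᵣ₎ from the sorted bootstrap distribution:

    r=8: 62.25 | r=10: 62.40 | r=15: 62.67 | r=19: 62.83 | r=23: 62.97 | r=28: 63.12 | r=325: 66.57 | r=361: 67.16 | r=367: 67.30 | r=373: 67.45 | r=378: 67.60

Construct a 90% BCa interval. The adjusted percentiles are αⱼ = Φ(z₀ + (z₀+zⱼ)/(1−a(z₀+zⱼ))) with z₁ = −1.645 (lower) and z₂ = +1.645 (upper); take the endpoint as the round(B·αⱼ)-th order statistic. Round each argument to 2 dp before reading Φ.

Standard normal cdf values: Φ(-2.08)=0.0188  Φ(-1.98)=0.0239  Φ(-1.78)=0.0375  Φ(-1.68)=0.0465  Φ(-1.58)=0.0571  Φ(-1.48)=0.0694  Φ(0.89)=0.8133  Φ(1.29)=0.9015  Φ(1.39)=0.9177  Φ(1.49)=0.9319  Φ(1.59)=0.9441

(62.40, 67.16)

Lower: z₀ + z₁ = -0.196 + (-1.645) = -1.841; 1 − a(z₀+z₁) = 1 − (0.018)(-1.841) = 1.0331; argument = -0.196 + (-1.841)/1.0331 = -1.9779 → -1.98.
α₁ = Φ(-1.98) = 0.0239; rank = round(400 × 0.0239) = 10; θ*₍10₎ = 62.40.
Upper: z₀ + z₂ = 1.449; 1 − a(z₀+z₂) = 0.9739; argument = 1.2918 → 1.29; α₂ = 0.9015; rank = 361; θ*₍361₎ = 67.16.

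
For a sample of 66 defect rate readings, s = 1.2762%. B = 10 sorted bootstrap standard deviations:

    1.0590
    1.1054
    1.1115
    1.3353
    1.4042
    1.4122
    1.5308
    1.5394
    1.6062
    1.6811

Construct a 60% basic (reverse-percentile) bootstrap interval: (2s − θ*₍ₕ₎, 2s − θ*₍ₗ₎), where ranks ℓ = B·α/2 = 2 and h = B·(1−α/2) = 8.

(1.0130, 1.4470)

Percentile endpoints at ranks 2 and 8: θ*₍2₎ = 1.1054, θ*₍8₎ = 1.5394.
Basic interval reflects these around s:
  lower = 2 × 1.2762 − 1.5394 = 1.0130
  upper = 2 × 1.2762 − 1.1054 = 1.4470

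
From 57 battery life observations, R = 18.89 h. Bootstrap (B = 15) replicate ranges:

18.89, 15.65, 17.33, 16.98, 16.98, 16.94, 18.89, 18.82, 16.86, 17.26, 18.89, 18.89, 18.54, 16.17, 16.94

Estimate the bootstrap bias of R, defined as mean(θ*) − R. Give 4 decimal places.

bias = −1.2880

mean(θ*) = (18.89 + 15.65 + 17.33 + 16.98 + 16.98 + 16.94 + 18.89 + 18.82 + 16.86 + 17.26 + 18.89 + 18.89 + 18.54 + 16.17 + 16.94) / 15 = 17.60200
bias = 17.60200 − 18.89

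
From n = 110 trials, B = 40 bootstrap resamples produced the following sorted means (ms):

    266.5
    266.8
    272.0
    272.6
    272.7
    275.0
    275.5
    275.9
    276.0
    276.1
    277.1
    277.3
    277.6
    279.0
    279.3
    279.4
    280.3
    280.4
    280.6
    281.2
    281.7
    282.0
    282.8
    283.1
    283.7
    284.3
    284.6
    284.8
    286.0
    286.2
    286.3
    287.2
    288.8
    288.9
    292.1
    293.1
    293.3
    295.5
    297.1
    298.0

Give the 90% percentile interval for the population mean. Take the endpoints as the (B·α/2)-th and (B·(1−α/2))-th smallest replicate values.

(266.8, 295.5)

α = 0.10; lower rank = 40 × 0.050 = 2; upper rank = 40 × 0.950 = 38.
The 2nd smallest replicate is 266.8; the 38th is 295.5.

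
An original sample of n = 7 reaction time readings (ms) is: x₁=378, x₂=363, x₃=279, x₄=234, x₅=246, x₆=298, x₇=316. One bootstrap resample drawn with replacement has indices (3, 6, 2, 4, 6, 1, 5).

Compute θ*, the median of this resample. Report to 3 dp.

Resample values: 279, 298, 363, 234, 298, 378, 246.
Sorted: 234, 246, 279, 298, 298, 363, 378
Median = middle value = 298.000

θ* = 298.000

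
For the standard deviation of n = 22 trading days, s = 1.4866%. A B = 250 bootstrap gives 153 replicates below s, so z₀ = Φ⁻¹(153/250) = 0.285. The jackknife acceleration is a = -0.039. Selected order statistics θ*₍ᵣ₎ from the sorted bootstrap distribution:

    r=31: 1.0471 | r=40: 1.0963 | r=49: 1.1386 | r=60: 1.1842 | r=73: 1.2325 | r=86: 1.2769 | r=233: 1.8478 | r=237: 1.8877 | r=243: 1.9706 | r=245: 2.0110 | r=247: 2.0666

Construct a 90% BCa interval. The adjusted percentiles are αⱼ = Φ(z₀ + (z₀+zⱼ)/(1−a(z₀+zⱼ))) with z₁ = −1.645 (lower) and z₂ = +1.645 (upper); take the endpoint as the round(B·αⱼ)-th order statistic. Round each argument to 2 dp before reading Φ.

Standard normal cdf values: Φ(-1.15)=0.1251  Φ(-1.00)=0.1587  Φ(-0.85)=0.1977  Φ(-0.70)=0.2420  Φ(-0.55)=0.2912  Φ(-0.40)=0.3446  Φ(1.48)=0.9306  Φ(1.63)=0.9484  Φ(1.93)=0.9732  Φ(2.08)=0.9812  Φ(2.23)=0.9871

(1.0471, 2.0110)

Lower: z₀ + z₁ = 0.285 + (-1.645) = -1.360; 1 − a(z₀+z₁) = 1 − (-0.039)(-1.360) = 0.9470; argument = 0.285 + (-1.360)/0.9470 = -1.1512 → -1.15.
α₁ = Φ(-1.15) = 0.1251; rank = round(250 × 0.1251) = 31; θ*₍31₎ = 1.0471.
Upper: z₀ + z₂ = 1.930; 1 − a(z₀+z₂) = 1.0753; argument = 2.0799 → 2.08; α₂ = 0.9812; rank = 245; θ*₍245₎ = 2.0110.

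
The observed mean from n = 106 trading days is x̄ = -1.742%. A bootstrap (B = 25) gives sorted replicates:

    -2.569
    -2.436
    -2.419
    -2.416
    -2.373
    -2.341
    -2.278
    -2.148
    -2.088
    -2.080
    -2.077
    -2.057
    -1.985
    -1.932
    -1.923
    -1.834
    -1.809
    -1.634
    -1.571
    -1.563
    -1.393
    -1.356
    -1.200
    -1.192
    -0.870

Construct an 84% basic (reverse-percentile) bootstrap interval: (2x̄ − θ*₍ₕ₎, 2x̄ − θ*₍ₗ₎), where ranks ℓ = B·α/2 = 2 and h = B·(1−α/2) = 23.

(-2.284, -1.048)

Percentile endpoints at ranks 2 and 23: θ*₍2₎ = -2.436, θ*₍23₎ = -1.200.
Basic interval reflects these around x̄:
  lower = 2 × -1.742 − -1.200 = -2.284
  upper = 2 × -1.742 − -2.436 = -1.048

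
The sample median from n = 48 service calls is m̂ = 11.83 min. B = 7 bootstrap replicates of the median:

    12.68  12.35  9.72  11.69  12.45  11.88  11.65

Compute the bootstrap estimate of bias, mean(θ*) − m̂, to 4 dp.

bias = −0.0557

mean(θ*) = (12.68 + 12.35 + 9.72 + 11.69 + 12.45 + 11.88 + 11.65) / 7 = 11.77429
bias = 11.77429 − 11.83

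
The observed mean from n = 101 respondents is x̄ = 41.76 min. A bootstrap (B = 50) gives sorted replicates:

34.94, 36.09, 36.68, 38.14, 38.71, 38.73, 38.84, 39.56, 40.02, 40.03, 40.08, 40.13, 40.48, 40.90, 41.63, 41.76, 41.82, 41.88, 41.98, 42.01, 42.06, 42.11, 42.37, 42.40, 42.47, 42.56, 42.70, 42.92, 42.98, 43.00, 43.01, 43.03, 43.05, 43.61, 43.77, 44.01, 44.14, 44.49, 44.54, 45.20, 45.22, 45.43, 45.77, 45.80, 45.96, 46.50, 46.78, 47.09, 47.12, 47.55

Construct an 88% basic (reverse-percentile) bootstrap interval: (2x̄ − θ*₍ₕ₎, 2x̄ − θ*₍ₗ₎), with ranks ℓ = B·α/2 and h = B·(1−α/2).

(36.74, 46.84)

Percentile endpoints at ranks 3 and 47: θ*₍3₎ = 36.68, θ*₍47₎ = 46.78.
Basic interval reflects these around x̄:
  lower = 2 × 41.76 − 46.78 = 36.74
  upper = 2 × 41.76 − 36.68 = 46.84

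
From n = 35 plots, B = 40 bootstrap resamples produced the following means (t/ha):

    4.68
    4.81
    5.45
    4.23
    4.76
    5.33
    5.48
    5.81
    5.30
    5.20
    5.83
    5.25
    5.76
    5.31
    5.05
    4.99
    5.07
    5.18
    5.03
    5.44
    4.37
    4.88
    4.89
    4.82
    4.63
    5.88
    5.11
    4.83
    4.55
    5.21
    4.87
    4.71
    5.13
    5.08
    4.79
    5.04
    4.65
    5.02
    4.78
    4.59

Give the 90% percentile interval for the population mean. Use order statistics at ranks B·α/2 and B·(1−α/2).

(4.37, 5.81)

Sorted replicates: 4.23, 4.37, 4.55, 4.59, 4.63, 4.65, 4.68, 4.71, 4.76, 4.78, 4.79, 4.81, 4.82, 4.83, 4.87, 4.88, 4.89, 4.99, 5.02, 5.03, 5.04, 5.05, 5.07, 5.08, 5.11, 5.13, 5.18, 5.20, 5.21, 5.25, 5.30, 5.31, 5.33, 5.44, 5.45, 5.48, 5.76, 5.81, 5.83, 5.88
α = 0.10; lower rank = 40 × 0.050 = 2; upper rank = 40 × 0.950 = 38.
The 2nd smallest replicate is 4.37; the 38th is 5.81.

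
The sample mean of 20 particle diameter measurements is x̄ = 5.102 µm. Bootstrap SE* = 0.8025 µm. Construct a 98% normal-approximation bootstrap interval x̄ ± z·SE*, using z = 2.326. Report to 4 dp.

(3.2354, 6.9686)

Margin = 2.326 × 0.8025 = 1.86662
Interval: 5.102 ± 1.86662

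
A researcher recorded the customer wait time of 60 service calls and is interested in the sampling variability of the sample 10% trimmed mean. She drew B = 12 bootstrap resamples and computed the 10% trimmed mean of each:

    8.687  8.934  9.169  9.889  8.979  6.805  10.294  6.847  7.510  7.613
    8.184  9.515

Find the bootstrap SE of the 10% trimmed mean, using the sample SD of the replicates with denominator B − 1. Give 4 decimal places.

SE* = 1.1495

Bootstrap SE is the standard deviation of the 12 replicate 10% trimmed means.
Mean of replicates: (8.687 + 8.934 + 9.169 + 9.889 + 8.979 + 6.805 + 10.294 + 6.847 + 7.510 + 7.613 + 8.184 + 9.515) / 12 = 102.42600 / 12 = 8.53550
Sum of squared deviations: (+0.15150)² + (+0.39850)² + (+0.63350)² + (+1.35350)² + (+0.44350)² + (−1.73050)² + (+1.75850)² + (−1.68850)² + (−1.02550)² + (−0.92250)² + (−0.35150)² + (+0.97950)² = 14.53534
Variance = 14.53534 / 11 = 1.32139
SE* = √1.32139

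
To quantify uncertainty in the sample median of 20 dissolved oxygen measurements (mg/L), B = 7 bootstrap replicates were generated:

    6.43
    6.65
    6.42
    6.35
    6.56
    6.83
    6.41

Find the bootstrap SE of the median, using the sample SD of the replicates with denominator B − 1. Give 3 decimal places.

Bootstrap SE is the standard deviation of the 7 replicate medians.
Mean of replicates: (6.43 + 6.65 + 6.42 + 6.35 + 6.56 + 6.83 + 6.41) / 7 = 45.6500 / 7 = 6.5214
Sum of squared deviations: (−0.0914)² + (+0.1286)² + (−0.1014)² + (−0.1714)² + (+0.0386)² + (+0.3086)² + (−0.1114)² = 0.1737
Variance = 0.1737 / 6 = 0.0289
SE* = √0.0289

SE* = 0.170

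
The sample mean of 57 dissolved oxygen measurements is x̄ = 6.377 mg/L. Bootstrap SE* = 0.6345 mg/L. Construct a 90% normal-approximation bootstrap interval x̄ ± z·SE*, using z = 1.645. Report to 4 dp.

Margin = 1.645 × 0.6345 = 1.04375
Interval: 6.377 ± 1.04375

(5.3332, 7.4208)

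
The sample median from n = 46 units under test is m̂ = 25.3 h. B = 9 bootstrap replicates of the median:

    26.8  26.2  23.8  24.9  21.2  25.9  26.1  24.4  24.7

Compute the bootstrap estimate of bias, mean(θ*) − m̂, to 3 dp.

bias = −0.411

mean(θ*) = (26.8 + 26.2 + 23.8 + 24.9 + 21.2 + 25.9 + 26.1 + 24.4 + 24.7) / 9 = 24.8889
bias = 24.8889 − 25.3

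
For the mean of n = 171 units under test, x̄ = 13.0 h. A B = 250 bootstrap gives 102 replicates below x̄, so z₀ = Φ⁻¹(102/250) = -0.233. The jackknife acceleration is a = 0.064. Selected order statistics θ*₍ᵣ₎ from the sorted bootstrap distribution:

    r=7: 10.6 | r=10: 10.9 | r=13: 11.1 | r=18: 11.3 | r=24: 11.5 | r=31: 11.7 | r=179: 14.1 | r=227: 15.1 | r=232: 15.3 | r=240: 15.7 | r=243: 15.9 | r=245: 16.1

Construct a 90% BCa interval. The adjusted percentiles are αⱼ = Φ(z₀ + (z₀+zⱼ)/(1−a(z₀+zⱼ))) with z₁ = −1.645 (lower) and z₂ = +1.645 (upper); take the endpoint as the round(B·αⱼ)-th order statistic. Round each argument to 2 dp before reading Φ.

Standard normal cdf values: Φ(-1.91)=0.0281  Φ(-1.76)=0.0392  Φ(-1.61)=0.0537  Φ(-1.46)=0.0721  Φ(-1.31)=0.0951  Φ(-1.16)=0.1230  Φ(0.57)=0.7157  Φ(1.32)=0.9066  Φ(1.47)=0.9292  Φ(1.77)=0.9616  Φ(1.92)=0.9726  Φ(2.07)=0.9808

Lower: z₀ + z₁ = -0.233 + (-1.645) = -1.878; 1 − a(z₀+z₁) = 1 − (0.064)(-1.878) = 1.1202; argument = -0.233 + (-1.878)/1.1202 = -1.9095 → -1.91.
α₁ = Φ(-1.91) = 0.0281; rank = round(250 × 0.0281) = 7; θ*₍7₎ = 10.6.
Upper: z₀ + z₂ = 1.412; 1 − a(z₀+z₂) = 0.9096; argument = 1.3193 → 1.32; α₂ = 0.9066; rank = 227; θ*₍227₎ = 15.1.

(10.6, 15.1)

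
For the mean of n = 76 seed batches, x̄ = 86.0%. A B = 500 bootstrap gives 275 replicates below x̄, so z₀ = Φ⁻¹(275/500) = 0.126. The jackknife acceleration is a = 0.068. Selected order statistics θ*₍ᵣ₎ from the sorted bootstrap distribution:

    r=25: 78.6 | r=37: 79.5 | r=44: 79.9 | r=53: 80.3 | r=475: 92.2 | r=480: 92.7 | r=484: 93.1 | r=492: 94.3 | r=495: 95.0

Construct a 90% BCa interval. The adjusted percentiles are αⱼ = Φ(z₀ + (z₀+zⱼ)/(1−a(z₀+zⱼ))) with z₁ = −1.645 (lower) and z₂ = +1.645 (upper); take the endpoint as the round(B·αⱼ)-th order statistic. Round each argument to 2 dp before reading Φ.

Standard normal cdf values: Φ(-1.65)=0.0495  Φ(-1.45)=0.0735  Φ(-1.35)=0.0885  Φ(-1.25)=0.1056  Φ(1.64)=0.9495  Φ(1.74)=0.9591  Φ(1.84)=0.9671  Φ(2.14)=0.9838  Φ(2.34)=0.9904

Lower: z₀ + z₁ = 0.126 + (-1.645) = -1.519; 1 − a(z₀+z₁) = 1 − (0.068)(-1.519) = 1.1033; argument = 0.126 + (-1.519)/1.1033 = -1.2508 → -1.25.
α₁ = Φ(-1.25) = 0.1056; rank = round(500 × 0.1056) = 53; θ*₍53₎ = 80.3.
Upper: z₀ + z₂ = 1.771; 1 − a(z₀+z₂) = 0.8796; argument = 2.1395 → 2.14; α₂ = 0.9838; rank = 492; θ*₍492₎ = 94.3.

(80.3, 94.3)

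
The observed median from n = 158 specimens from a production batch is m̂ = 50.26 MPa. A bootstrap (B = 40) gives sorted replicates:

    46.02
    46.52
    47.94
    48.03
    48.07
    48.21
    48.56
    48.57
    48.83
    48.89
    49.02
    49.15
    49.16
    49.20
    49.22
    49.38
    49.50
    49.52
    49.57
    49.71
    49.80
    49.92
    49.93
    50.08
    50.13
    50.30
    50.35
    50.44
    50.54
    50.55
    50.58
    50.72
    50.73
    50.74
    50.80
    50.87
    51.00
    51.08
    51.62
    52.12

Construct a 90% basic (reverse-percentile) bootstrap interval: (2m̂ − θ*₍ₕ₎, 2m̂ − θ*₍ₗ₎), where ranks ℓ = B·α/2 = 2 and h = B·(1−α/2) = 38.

Percentile endpoints at ranks 2 and 38: θ*₍2₎ = 46.52, θ*₍38₎ = 51.08.
Basic interval reflects these around m̂:
  lower = 2 × 50.26 − 51.08 = 49.44
  upper = 2 × 50.26 − 46.52 = 54.00

(49.44, 54.00)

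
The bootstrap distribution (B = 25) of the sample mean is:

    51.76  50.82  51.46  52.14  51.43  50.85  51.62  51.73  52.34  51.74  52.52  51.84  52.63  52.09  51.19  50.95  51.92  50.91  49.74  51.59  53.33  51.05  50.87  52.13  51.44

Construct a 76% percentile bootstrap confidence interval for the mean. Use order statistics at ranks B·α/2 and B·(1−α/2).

(50.85, 52.34)

Sorted replicates: 49.74, 50.82, 50.85, 50.87, 50.91, 50.95, 51.05, 51.19, 51.43, 51.44, 51.46, 51.59, 51.62, 51.73, 51.74, 51.76, 51.84, 51.92, 52.09, 52.13, 52.14, 52.34, 52.52, 52.63, 53.33
α = 0.24; lower rank = 25 × 0.120 = 3; upper rank = 25 × 0.880 = 22.
The 3rd smallest replicate is 50.85; the 22nd is 52.34.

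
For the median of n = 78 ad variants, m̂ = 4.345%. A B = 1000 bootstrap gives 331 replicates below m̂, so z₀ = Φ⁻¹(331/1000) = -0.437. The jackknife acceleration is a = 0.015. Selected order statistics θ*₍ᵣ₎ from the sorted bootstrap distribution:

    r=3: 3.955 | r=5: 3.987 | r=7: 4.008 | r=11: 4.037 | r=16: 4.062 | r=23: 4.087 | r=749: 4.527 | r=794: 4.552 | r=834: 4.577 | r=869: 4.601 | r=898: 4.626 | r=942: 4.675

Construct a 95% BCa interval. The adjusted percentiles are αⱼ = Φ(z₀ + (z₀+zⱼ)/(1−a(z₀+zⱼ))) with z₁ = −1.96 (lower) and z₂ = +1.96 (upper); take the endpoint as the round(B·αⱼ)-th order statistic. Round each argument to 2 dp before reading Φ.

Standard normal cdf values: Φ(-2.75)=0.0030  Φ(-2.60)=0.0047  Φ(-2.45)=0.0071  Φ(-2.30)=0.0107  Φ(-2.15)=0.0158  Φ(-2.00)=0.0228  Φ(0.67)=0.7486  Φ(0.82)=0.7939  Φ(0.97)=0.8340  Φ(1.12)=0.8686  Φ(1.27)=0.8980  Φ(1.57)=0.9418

(3.955, 4.601)

Lower: z₀ + z₁ = -0.437 + (-1.960) = -2.397; 1 − a(z₀+z₁) = 1 − (0.015)(-2.397) = 1.0360; argument = -0.437 + (-2.397)/1.0360 = -2.7508 → -2.75.
α₁ = Φ(-2.75) = 0.0030; rank = round(1000 × 0.0030) = 3; θ*₍3₎ = 3.955.
Upper: z₀ + z₂ = 1.523; 1 − a(z₀+z₂) = 0.9772; argument = 1.1216 → 1.12; α₂ = 0.8686; rank = 869; θ*₍869₎ = 4.601.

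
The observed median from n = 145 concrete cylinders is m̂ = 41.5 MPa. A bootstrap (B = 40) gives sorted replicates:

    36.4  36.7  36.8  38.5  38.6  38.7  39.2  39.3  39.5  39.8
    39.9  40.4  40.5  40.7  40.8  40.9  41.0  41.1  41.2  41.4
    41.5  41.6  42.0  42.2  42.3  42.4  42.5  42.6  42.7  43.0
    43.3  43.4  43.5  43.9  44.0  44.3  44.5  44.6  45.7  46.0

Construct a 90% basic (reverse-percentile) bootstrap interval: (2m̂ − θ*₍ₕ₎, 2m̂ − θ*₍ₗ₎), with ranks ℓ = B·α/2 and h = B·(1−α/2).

Percentile endpoints at ranks 2 and 38: θ*₍2₎ = 36.7, θ*₍38₎ = 44.6.
Basic interval reflects these around m̂:
  lower = 2 × 41.5 − 44.6 = 38.4
  upper = 2 × 41.5 − 36.7 = 46.3

(38.4, 46.3)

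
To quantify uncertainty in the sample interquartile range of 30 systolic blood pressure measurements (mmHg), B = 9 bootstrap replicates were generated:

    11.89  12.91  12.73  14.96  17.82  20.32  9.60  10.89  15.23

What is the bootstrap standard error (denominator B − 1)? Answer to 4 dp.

Bootstrap SE is the standard deviation of the 9 replicate interquartile ranges.
Mean of replicates: (11.89 + 12.91 + 12.73 + 14.96 + 17.82 + 20.32 + 9.60 + 10.89 + 15.23) / 9 = 126.35000 / 9 = 14.03889
Sum of squared deviations: (−2.14889)² + (−1.12889)² + (−1.30889)² + (+0.92111)² + (+3.78111)² + (+6.28111)² + (−4.43889)² + (−3.14889)² + (+1.19111)² = 93.24089
Variance = 93.24089 / 8 = 11.65511
SE* = √11.65511

SE* = 3.4140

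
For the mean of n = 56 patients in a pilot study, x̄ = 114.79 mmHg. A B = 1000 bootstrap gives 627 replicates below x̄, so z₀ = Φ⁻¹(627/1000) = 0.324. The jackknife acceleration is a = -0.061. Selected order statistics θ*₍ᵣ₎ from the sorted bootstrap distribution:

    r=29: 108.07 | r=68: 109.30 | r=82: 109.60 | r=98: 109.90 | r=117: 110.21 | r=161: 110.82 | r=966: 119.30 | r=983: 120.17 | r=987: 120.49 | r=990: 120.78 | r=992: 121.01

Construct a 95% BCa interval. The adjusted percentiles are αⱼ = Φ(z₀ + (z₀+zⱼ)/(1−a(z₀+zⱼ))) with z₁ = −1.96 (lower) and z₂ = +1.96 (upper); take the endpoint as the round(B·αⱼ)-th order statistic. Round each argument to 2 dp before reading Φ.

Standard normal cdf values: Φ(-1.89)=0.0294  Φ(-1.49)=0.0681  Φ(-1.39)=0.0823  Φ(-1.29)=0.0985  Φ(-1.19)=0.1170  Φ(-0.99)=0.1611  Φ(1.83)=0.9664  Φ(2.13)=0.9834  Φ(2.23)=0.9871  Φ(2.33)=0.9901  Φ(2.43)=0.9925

(109.30, 120.78)

Lower: z₀ + z₁ = 0.324 + (-1.960) = -1.636; 1 − a(z₀+z₁) = 1 − (-0.061)(-1.636) = 0.9002; argument = 0.324 + (-1.636)/0.9002 = -1.4934 → -1.49.
α₁ = Φ(-1.49) = 0.0681; rank = round(1000 × 0.0681) = 68; θ*₍68₎ = 109.30.
Upper: z₀ + z₂ = 2.284; 1 − a(z₀+z₂) = 1.1393; argument = 2.3287 → 2.33; α₂ = 0.9901; rank = 990; θ*₍990₎ = 120.78.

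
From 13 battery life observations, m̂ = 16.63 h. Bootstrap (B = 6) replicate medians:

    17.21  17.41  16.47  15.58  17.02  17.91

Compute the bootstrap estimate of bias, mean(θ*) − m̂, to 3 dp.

mean(θ*) = (17.21 + 17.41 + 16.47 + 15.58 + 17.02 + 17.91) / 6 = 16.9333
bias = 16.9333 − 16.63

bias = +0.303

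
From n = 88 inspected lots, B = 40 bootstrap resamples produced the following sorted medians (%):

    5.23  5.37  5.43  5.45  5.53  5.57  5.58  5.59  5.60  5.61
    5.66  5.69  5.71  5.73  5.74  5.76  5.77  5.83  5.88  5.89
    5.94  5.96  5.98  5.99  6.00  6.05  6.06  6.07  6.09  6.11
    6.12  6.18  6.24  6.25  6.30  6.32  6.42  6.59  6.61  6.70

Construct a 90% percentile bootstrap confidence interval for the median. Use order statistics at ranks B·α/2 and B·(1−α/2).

α = 0.10; lower rank = 40 × 0.050 = 2; upper rank = 40 × 0.950 = 38.
The 2nd smallest replicate is 5.37; the 38th is 6.59.

(5.37, 6.59)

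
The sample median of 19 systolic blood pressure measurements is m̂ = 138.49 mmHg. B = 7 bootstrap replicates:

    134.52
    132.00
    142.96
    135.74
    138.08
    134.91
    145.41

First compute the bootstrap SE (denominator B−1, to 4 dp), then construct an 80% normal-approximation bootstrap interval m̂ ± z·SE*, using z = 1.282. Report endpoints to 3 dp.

Mean of replicates = 137.6600; sum of squared deviations = 141.4730; SE* = √(141.4730/6) = 4.8558
Margin = 1.282 × 4.8558 = 6.2251
Interval: 138.49 ± 6.2251

(132.265, 144.715)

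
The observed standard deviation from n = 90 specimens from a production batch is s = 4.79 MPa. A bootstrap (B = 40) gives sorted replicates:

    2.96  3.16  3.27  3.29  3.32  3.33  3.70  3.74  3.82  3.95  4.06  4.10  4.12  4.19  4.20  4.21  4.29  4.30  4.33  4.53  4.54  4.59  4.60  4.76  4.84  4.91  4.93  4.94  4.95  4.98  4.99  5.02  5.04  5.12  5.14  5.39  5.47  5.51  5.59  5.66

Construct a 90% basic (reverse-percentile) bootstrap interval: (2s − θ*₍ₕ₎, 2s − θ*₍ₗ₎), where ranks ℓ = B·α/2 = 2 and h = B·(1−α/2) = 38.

Percentile endpoints at ranks 2 and 38: θ*₍2₎ = 3.16, θ*₍38₎ = 5.51.
Basic interval reflects these around s:
  lower = 2 × 4.79 − 5.51 = 4.07
  upper = 2 × 4.79 − 3.16 = 6.42

(4.07, 6.42)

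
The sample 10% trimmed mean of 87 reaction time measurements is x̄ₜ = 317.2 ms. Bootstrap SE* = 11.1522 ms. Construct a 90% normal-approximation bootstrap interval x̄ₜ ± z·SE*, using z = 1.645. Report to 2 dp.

Margin = 1.645 × 11.1522 = 18.345
Interval: 317.2 ± 18.345

(298.85, 335.55)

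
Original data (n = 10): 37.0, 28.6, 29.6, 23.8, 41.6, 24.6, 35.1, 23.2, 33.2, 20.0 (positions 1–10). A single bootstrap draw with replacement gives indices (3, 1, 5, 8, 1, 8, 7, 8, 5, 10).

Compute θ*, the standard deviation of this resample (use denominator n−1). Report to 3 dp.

Resample values: 29.6, 37.0, 41.6, 23.2, 37.0, 23.2, 35.1, 23.2, 41.6, 20.0.
Mean = 31.1500; sum of squared deviations = 618.7850
s² = 618.7850 / 9 = 68.7539
s = √68.7539 = 8.292

θ* = 8.292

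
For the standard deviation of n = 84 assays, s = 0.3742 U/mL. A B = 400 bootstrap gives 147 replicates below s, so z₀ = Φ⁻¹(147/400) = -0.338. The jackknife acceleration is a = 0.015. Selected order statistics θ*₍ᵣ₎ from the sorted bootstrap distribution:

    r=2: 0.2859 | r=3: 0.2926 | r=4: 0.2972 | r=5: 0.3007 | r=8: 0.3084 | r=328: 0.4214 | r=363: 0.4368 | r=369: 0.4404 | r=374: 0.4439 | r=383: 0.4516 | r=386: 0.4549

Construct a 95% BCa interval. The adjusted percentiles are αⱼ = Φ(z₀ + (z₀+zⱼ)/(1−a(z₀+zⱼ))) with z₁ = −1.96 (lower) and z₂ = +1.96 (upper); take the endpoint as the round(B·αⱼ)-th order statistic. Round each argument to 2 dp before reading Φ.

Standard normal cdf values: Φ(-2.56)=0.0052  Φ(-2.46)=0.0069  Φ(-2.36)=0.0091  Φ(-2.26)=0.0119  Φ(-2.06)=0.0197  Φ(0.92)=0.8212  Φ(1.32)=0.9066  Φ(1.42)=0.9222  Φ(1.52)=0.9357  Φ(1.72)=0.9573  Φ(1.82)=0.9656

Lower: z₀ + z₁ = -0.338 + (-1.960) = -2.298; 1 − a(z₀+z₁) = 1 − (0.015)(-2.298) = 1.0345; argument = -0.338 + (-2.298)/1.0345 = -2.5594 → -2.56.
α₁ = Φ(-2.56) = 0.0052; rank = round(400 × 0.0052) = 2; θ*₍2₎ = 0.2859.
Upper: z₀ + z₂ = 1.622; 1 − a(z₀+z₂) = 0.9757; argument = 1.3244 → 1.32; α₂ = 0.9066; rank = 363; θ*₍363₎ = 0.4368.

(0.2859, 0.4368)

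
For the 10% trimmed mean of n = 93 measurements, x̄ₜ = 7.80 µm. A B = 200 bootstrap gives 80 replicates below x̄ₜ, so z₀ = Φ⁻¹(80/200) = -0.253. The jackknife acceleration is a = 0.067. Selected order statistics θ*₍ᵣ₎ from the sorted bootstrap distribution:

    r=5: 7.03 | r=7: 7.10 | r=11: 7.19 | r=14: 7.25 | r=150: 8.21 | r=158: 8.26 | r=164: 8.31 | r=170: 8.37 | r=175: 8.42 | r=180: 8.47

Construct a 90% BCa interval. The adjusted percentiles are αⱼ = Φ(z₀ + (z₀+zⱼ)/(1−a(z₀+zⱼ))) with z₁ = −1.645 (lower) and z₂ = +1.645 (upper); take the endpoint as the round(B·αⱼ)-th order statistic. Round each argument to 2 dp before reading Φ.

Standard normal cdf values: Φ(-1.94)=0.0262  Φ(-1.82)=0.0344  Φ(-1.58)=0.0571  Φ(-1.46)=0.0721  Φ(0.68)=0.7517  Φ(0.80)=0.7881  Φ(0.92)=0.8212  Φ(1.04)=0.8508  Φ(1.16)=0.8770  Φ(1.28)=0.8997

(7.03, 8.47)

Lower: z₀ + z₁ = -0.253 + (-1.645) = -1.898; 1 − a(z₀+z₁) = 1 − (0.067)(-1.898) = 1.1272; argument = -0.253 + (-1.898)/1.1272 = -1.9369 → -1.94.
α₁ = Φ(-1.94) = 0.0262; rank = round(200 × 0.0262) = 5; θ*₍5₎ = 7.03.
Upper: z₀ + z₂ = 1.392; 1 − a(z₀+z₂) = 0.9067; argument = 1.2822 → 1.28; α₂ = 0.8997; rank = 180; θ*₍180₎ = 8.47.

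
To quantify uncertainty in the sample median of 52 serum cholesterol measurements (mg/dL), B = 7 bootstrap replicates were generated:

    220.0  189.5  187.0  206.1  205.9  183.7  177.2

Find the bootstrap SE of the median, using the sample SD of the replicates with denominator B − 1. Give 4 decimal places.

Bootstrap SE is the standard deviation of the 7 replicate medians.
Mean of replicates: (220.0 + 189.5 + 187.0 + 206.1 + 205.9 + 183.7 + 177.2) / 7 = 1369.40000 / 7 = 195.62857
Sum of squared deviations: (+24.37143)² + (−6.12857)² + (−8.62857)² + (+10.47143)² + (+10.27143)² + (−11.92857)² + (−18.42857)² = 1403.03429
Variance = 1403.03429 / 6 = 233.83905
SE* = √233.83905

SE* = 15.2918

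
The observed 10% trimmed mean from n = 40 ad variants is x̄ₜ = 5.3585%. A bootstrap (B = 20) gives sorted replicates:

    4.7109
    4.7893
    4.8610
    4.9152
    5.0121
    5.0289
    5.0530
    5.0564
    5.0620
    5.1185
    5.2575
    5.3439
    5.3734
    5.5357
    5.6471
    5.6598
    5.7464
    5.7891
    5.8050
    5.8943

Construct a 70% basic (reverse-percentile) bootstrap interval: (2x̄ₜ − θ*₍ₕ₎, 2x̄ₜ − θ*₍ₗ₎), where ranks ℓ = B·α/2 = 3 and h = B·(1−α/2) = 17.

(4.9706, 5.8560)

Percentile endpoints at ranks 3 and 17: θ*₍3₎ = 4.8610, θ*₍17₎ = 5.7464.
Basic interval reflects these around x̄ₜ:
  lower = 2 × 5.3585 − 5.7464 = 4.9706
  upper = 2 × 5.3585 − 4.8610 = 5.8560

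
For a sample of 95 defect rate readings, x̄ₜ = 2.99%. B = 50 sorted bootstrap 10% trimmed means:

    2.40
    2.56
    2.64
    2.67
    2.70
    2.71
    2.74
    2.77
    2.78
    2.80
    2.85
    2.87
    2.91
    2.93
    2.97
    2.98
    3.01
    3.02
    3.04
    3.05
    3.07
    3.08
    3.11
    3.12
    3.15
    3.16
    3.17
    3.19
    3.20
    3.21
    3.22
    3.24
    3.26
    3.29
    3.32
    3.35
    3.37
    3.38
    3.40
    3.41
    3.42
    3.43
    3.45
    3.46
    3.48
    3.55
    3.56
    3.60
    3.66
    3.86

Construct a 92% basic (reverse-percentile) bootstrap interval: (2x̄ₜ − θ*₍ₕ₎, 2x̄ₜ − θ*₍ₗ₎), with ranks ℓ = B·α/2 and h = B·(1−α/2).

(2.38, 3.42)

Percentile endpoints at ranks 2 and 48: θ*₍2₎ = 2.56, θ*₍48₎ = 3.60.
Basic interval reflects these around x̄ₜ:
  lower = 2 × 2.99 − 3.60 = 2.38
  upper = 2 × 2.99 − 2.56 = 3.42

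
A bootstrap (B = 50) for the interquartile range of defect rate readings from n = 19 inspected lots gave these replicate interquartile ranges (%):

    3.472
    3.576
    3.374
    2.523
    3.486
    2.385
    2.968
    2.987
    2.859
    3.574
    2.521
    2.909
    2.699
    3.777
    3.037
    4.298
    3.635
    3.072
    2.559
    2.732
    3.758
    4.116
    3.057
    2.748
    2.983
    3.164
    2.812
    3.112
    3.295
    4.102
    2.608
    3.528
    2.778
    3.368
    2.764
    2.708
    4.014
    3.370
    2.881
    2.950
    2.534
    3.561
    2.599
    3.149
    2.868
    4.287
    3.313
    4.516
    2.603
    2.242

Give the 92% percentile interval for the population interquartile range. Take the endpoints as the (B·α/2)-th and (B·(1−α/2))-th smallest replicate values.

Sorted replicates: 2.242, 2.385, 2.521, 2.523, 2.534, 2.559, 2.599, 2.603, 2.608, 2.699, 2.708, 2.732, 2.748, 2.764, 2.778, 2.812, 2.859, 2.868, 2.881, 2.909, 2.950, 2.968, 2.983, 2.987, 3.037, 3.057, 3.072, 3.112, 3.149, 3.164, 3.295, 3.313, 3.368, 3.370, 3.374, 3.472, 3.486, 3.528, 3.561, 3.574, 3.576, 3.635, 3.758, 3.777, 4.014, 4.102, 4.116, 4.287, 4.298, 4.516
α = 0.08; lower rank = 50 × 0.040 = 2; upper rank = 50 × 0.960 = 48.
The 2nd smallest replicate is 2.385; the 48th is 4.287.

(2.385, 4.287)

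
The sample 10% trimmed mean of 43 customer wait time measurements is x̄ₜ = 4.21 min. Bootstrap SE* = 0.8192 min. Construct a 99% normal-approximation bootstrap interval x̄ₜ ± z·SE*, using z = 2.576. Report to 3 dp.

(2.100, 6.320)

Margin = 2.576 × 0.8192 = 2.1103
Interval: 4.21 ± 2.1103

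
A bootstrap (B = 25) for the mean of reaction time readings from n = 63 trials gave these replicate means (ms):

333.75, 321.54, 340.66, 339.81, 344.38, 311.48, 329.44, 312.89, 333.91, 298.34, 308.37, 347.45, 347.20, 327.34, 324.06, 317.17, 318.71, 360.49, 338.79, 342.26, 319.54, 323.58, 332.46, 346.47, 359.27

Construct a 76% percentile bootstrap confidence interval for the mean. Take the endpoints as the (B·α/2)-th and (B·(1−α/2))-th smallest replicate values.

(311.48, 347.20)

Sorted replicates: 298.34, 308.37, 311.48, 312.89, 317.17, 318.71, 319.54, 321.54, 323.58, 324.06, 327.34, 329.44, 332.46, 333.75, 333.91, 338.79, 339.81, 340.66, 342.26, 344.38, 346.47, 347.20, 347.45, 359.27, 360.49
α = 0.24; lower rank = 25 × 0.120 = 3; upper rank = 25 × 0.880 = 22.
The 3rd smallest replicate is 311.48; the 22nd is 347.20.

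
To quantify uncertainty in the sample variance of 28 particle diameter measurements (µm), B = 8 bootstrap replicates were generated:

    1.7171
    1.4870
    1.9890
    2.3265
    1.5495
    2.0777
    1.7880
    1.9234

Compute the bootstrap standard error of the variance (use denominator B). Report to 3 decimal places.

Bootstrap SE is the standard deviation of the 8 replicate variances.
Mean of replicates: (1.7171 + 1.4870 + 1.9890 + 2.3265 + 1.5495 + 2.0777 + 1.7880 + 1.9234) / 8 = 14.85820 / 8 = 1.85728
Sum of squared deviations: (−0.14017)² + (−0.37027)² + (+0.13173)² + (+0.46922)² + (−0.30777)² + (+0.22043)² + (−0.06927)² + (+0.06612)² = 0.54676
Variance = 0.54676 / 8 = 0.06835
SE* = √0.06835

SE* = 0.261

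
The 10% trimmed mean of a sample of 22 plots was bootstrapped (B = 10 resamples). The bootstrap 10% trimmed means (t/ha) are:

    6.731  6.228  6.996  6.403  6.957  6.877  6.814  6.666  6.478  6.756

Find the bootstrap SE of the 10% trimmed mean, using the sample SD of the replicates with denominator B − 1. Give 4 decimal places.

SE* = 0.2500

Bootstrap SE is the standard deviation of the 10 replicate 10% trimmed means.
Mean of replicates: (6.731 + 6.228 + 6.996 + 6.403 + 6.957 + 6.877 + 6.814 + 6.666 + 6.478 + 6.756) / 10 = 66.90600 / 10 = 6.69060
Sum of squared deviations: (+0.04040)² + (−0.46260)² + (+0.30540)² + (−0.28760)² + (+0.26640)² + (+0.18640)² + (+0.12340)² + (−0.02460)² + (−0.21260)² + (+0.06540)² = 0.56264
Variance = 0.56264 / 9 = 0.06252
SE* = √0.06252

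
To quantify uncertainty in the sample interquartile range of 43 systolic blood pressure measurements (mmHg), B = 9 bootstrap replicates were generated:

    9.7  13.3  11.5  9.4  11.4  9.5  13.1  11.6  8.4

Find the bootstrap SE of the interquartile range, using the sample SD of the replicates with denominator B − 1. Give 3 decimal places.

SE* = 1.717

Bootstrap SE is the standard deviation of the 9 replicate interquartile ranges.
Mean of replicates: (9.7 + 13.3 + 11.5 + 9.4 + 11.4 + 9.5 + 13.1 + 11.6 + 8.4) / 9 = 97.9000 / 9 = 10.8778
Sum of squared deviations: (−1.1778)² + (+2.4222)² + (+0.6222)² + (−1.4778)² + (+0.5222)² + (−1.3778)² + (+2.2222)² + (+0.7222)² + (−2.4778)² = 23.5956
Variance = 23.5956 / 8 = 2.9494
SE* = √2.9494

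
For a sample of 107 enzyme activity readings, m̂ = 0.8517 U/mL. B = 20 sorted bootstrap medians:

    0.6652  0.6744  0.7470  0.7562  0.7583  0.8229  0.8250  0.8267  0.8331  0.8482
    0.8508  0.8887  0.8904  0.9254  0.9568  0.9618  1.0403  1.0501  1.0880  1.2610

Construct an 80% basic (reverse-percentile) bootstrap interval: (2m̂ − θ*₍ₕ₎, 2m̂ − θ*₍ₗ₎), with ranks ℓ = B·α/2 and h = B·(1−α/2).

Percentile endpoints at ranks 2 and 18: θ*₍2₎ = 0.6744, θ*₍18₎ = 1.0501.
Basic interval reflects these around m̂:
  lower = 2 × 0.8517 − 1.0501 = 0.6533
  upper = 2 × 0.8517 − 0.6744 = 1.0290

(0.6533, 1.0290)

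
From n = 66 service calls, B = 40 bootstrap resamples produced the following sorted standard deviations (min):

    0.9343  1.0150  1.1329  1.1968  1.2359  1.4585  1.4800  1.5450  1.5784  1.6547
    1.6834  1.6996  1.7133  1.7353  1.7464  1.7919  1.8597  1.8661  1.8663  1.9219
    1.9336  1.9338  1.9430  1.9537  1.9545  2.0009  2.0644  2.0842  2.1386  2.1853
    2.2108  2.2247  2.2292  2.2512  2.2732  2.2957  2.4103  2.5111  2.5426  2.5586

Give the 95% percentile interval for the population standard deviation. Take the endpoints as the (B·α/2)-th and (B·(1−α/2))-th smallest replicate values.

α = 0.05; lower rank = 40 × 0.025 = 1; upper rank = 40 × 0.975 = 39.
The 1st smallest replicate is 0.9343; the 39th is 2.5426.

(0.9343, 2.5426)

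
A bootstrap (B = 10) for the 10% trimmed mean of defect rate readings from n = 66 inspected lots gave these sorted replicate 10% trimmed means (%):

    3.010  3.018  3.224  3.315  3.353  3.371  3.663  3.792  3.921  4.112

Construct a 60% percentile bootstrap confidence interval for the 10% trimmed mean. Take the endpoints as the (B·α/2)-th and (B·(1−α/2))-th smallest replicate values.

(3.018, 3.792)

α = 0.40; lower rank = 10 × 0.200 = 2; upper rank = 10 × 0.800 = 8.
The 2nd smallest replicate is 3.018; the 8th is 3.792.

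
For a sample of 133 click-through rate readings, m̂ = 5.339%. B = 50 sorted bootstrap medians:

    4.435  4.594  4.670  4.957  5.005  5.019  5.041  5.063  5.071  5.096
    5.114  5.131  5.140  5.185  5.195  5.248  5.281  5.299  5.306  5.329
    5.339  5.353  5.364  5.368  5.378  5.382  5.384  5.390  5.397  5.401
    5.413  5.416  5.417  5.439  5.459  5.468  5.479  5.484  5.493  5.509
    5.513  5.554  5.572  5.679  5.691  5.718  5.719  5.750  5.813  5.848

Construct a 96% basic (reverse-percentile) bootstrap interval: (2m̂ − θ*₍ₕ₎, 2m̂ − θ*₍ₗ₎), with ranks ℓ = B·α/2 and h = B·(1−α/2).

(4.865, 6.243)

Percentile endpoints at ranks 1 and 49: θ*₍1₎ = 4.435, θ*₍49₎ = 5.813.
Basic interval reflects these around m̂:
  lower = 2 × 5.339 − 5.813 = 4.865
  upper = 2 × 5.339 − 4.435 = 6.243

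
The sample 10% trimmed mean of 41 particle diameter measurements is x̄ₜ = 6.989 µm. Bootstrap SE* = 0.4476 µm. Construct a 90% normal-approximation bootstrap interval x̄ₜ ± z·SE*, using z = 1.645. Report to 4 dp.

Margin = 1.645 × 0.4476 = 0.73630
Interval: 6.989 ± 0.73630

(6.2527, 7.7253)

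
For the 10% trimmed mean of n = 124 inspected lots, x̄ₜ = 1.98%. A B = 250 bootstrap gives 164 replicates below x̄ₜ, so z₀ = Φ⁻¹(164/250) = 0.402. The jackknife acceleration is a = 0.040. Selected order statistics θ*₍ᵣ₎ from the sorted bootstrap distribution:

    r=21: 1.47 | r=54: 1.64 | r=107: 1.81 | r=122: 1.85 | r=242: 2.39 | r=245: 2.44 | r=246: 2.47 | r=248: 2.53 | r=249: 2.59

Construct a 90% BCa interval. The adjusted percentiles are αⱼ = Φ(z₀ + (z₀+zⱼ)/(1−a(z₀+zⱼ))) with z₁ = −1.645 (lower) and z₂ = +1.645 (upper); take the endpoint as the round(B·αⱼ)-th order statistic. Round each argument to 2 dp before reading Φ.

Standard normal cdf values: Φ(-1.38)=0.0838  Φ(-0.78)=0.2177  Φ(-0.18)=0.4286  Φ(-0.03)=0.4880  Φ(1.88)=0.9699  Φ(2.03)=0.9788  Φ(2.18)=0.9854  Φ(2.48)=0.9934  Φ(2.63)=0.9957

(1.64, 2.59)

Lower: z₀ + z₁ = 0.402 + (-1.645) = -1.243; 1 − a(z₀+z₁) = 1 − (0.040)(-1.243) = 1.0497; argument = 0.402 + (-1.243)/1.0497 = -0.7821 → -0.78.
α₁ = Φ(-0.78) = 0.2177; rank = round(250 × 0.2177) = 54; θ*₍54₎ = 1.64.
Upper: z₀ + z₂ = 2.047; 1 − a(z₀+z₂) = 0.9181; argument = 2.6316 → 2.63; α₂ = 0.9957; rank = 249; θ*₍249₎ = 2.59.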